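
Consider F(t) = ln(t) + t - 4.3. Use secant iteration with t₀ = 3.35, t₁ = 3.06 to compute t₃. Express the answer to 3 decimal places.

F(3.35) = 0.25896, F(3.06) = -0.12159
t₂ = 3.06000 − (-0.12159)·(3.06000 − 3.35000) / (-0.12159 − 0.25896) = 3.06000 − (0.03526)/(-0.38055) = 3.15266
F(3.15266) = 0.00090
t₃ = 3.15266 − 0.00090·(3.15266 − 3.06000) / (0.00090 − (-0.12159)) = 3.15266 − (0.00008)/(0.12249) = 3.15197

3.152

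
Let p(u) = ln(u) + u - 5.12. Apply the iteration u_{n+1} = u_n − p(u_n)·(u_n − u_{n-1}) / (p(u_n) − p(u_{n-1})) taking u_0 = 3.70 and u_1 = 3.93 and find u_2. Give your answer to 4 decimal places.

3.7885

p(3.70) = -0.111667, p(3.93) = 0.178639
u_2 = 3.930000 − 0.178639·(3.930000 − 3.700000) / (0.178639 − (-0.111667)) = 3.930000 − (0.041087)/(0.290307) = 3.788470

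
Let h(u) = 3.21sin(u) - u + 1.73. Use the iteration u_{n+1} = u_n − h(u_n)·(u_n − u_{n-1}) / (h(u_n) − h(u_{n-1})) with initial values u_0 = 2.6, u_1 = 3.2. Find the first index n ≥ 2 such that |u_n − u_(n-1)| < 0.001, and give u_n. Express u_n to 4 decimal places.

n = 4, u_n = 2.8013

h(2.6) = 0.784759, h(3.2) = -1.657381
u_2 = 3.200000 − (-1.657381)·(0.600000)/(-2.442140) = 2.792804;  |Δ| = 0.407196
h(2.792804) = 0.034242
u_3 = 2.792804 − 0.034242·(-0.407196)/(1.691623) = 2.801047;  |Δ| = 0.008243
h(2.801047) = 0.001097
u_4 = 2.801047 − 0.001097·(0.008243)/(-0.033145) = 2.801320;  |Δ| = 0.000273
|u_4 − u_3| = 0.000273 < 0.001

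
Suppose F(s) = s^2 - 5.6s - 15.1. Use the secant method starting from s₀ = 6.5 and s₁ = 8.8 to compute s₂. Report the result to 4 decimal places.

7.4536

F(6.5) = -9.250000, F(8.8) = 13.060000
s₂ = 8.800000 − 13.060000·(8.800000 − 6.500000) / (13.060000 − (-9.250000)) = 8.800000 − (30.038000)/(22.310000) = 7.453608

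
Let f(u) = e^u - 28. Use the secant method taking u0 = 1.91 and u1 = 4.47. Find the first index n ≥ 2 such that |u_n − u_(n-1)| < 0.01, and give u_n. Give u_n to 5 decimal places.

n = 7, u_n = 3.33225

f(1.91) = -21.2469112, f(4.47) = 59.3567230
u2 = 4.4700000 − 59.3567230·(2.5600000)/(80.6036342) = 2.5848094;  |Δ| = 1.8851906
f(2.5848094) = -14.7392382
u3 = 2.5848094 − (-14.7392382)·(-1.8851906)/(-74.0959612) = 2.9598133;  |Δ| = 0.3750039
f(2.9598133) = -8.7056306
u4 = 2.9598133 − (-8.7056306)·(0.3750039)/(6.0336076) = 3.5008901;  |Δ| = 0.5410768
f(3.5008901) = 5.1449424
u5 = 3.5008901 − 5.1449424·(0.5410768)/(13.8505730) = 3.2999014;  |Δ| = 0.2009887
f(3.2999014) = -0.8900341
u6 = 3.2999014 − (-0.8900341)·(-0.2009887)/(-6.0349765) = 3.3295431;  |Δ| = 0.0296417
f(3.3295431) = -0.0744209
u7 = 3.3295431 − (-0.0744209)·(0.0296417)/(0.8156132) = 3.3322477;  |Δ| = 0.0027047
|u7 − u6| = 0.0027047 < 0.01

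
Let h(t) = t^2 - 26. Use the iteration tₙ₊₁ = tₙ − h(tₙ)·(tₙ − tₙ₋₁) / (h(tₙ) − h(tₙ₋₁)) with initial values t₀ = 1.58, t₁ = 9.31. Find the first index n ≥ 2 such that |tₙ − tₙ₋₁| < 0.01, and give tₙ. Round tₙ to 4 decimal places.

n = 6, tₙ = 5.0990

h(1.58) = -23.503600, h(9.31) = 60.676100
t₂ = 9.310000 − 60.676100·(7.730000)/(84.179700) = 3.738274;  |Δ| = 5.571726
h(3.738274) = -12.025310
t₃ = 3.738274 − (-12.025310)·(-5.571726)/(-72.701410) = 4.659875;  |Δ| = 0.921602
h(4.659875) = -4.285562
t₄ = 4.659875 − (-4.285562)·(0.921602)/(7.739748) = 5.170174;  |Δ| = 0.510298
h(5.170174) = 0.730696
t₅ = 5.170174 − 0.730696·(0.510298)/(5.016259) = 5.095841;  |Δ| = 0.074333
h(5.095841) = -0.032407
t₆ = 5.095841 − (-0.032407)·(-0.074333)/(-0.763103) = 5.098997;  |Δ| = 0.003157
|t₆ − t₅| = 0.003157 < 0.01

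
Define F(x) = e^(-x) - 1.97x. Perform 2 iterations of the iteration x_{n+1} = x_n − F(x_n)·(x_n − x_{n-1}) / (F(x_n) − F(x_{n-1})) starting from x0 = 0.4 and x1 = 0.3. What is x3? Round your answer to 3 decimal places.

F(0.4) = -0.11768, F(0.3) = 0.14982
x2 = 0.30000 − 0.14982·(0.30000 − 0.40000) / (0.14982 − (-0.11768)) = 0.30000 − (-0.01498)/(0.26750) = 0.35601
F(0.35601) = -0.00087
x3 = 0.35601 − (-0.00087)·(0.35601 − 0.30000) / (-0.00087 − 0.14982) = 0.35601 − (-0.00005)/(-0.15068) = 0.35569

0.356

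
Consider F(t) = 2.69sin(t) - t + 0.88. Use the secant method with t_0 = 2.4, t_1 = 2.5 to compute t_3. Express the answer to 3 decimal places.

F(2.4) = 0.29700, F(2.5) = -0.01011
t_2 = 2.50000 − (-0.01011)·(2.50000 − 2.40000) / (-0.01011 − 0.29700) = 2.50000 − (-0.00101)/(-0.30711) = 2.49671
F(2.49671) = 0.00027
t_3 = 2.49671 − 0.00027·(2.49671 − 2.50000) / (0.00027 − (-0.01011)) = 2.49671 − (0.00000)/(0.01038) = 2.49679

2.497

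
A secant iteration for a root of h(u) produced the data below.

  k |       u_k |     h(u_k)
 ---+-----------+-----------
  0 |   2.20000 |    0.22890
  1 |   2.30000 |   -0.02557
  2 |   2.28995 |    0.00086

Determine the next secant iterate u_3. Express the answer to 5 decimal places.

2.29028

u_3 = 2.28995 − 0.00086·(2.28995 − 2.30000) / (0.00086 − (-0.02557))
   = 2.28995 − (-0.0000086)/(0.0264300) = 2.2902770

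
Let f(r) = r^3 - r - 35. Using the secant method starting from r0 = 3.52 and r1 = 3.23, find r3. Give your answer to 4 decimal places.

3.3732

f(3.52) = 5.094208, f(3.23) = -4.531733
r2 = 3.230000 − (-4.531733)·(3.230000 − 3.520000) / (-4.531733 − 5.094208) = 3.230000 − (1.314203)/(-9.625941) = 3.366527
f(3.366527) = -0.211974
r3 = 3.366527 − (-0.211974)·(3.366527 − 3.230000) / (-0.211974 − (-4.531733)) = 3.366527 − (-0.028940)/(4.319759) = 3.373227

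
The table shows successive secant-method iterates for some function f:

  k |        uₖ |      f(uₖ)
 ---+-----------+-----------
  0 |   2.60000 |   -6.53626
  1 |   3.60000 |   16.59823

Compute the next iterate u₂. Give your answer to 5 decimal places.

u₂ = 3.60000 − 16.59823·(3.60000 − 2.60000) / (16.59823 − (-6.53626))
   = 3.60000 − (16.5982300)/(23.1344900) = 2.8825331

2.88253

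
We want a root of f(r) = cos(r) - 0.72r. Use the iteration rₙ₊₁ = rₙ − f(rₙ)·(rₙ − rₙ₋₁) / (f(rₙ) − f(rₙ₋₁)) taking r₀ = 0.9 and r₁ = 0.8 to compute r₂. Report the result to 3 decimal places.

f(0.9) = -0.02639, f(0.8) = 0.12071
r₂ = 0.80000 − 0.12071·(0.80000 − 0.90000) / (0.12071 − (-0.02639)) = 0.80000 − (-0.01207)/(0.14710) = 0.88206

0.882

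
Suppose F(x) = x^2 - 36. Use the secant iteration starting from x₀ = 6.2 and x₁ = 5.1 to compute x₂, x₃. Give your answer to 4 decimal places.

5.9841, 6.0013

F(6.2) = 2.440000, F(5.1) = -9.990000
x₂ = 5.100000 − (-9.990000)·(5.100000 − 6.200000) / (-9.990000 − 2.440000) = 5.100000 − (10.989000)/(-12.430000) = 5.984071
F(5.984071) = -0.190897
x₃ = 5.984071 − (-0.190897)·(5.984071 − 5.100000) / (-0.190897 − (-9.990000)) = 5.984071 − (-0.168766)/(9.799103) = 6.001293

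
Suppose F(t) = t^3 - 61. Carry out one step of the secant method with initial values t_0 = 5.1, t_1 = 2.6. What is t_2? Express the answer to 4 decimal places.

F(5.1) = 71.651000, F(2.6) = -43.424000
t_2 = 2.600000 − (-43.424000)·(2.600000 − 5.100000) / (-43.424000 − 71.651000) = 2.600000 − (108.560000)/(-115.075000) = 3.543385

3.5434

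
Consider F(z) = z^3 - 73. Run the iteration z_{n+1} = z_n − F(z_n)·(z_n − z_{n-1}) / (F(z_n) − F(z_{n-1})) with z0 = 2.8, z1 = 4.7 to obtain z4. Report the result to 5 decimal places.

4.18045

F(2.8) = -51.0480000, F(4.7) = 30.8230000
z2 = 4.7000000 − 30.8230000·(4.7000000 − 2.8000000) / (30.8230000 − (-51.0480000)) = 4.7000000 − (58.5637000)/(81.8710000) = 3.9846832
F(3.9846832) = -9.7323937
z3 = 3.9846832 − (-9.7323937)·(3.9846832 − 4.7000000) / (-9.7323937 − 30.8230000) = 3.9846832 − (6.9617445)/(-40.5553937) = 4.1563434
F(4.1563434) = -1.1983782
z4 = 4.1563434 − (-1.1983782)·(4.1563434 − 3.9846832) / (-1.1983782 − (-9.7323937)) = 4.1563434 − (-0.2057138)/(8.5340155) = 4.1804485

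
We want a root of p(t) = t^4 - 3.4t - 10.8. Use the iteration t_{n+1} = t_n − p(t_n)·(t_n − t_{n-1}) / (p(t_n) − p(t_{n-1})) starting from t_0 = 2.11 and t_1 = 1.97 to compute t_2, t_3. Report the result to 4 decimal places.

p(2.11) = 1.847194, p(1.97) = -2.436615
t_2 = 1.970000 − (-2.436615)·(1.970000 − 2.110000) / (-2.436615 − 1.847194) = 1.970000 − (0.341126)/(-4.283810) = 2.049631
p(2.049631) = -0.120437
t_3 = 2.049631 − (-0.120437)·(2.049631 − 1.970000) / (-0.120437 − (-2.436615)) = 2.049631 − (-0.009591)/(2.316179) = 2.053772

2.0496, 2.0538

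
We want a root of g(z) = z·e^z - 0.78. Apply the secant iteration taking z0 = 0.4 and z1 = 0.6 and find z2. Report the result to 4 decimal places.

g(0.4) = -0.183270, g(0.6) = 0.313271
z2 = 0.600000 − 0.313271·(0.600000 − 0.400000) / (0.313271 − (-0.183270)) = 0.600000 − (0.062654)/(0.496541) = 0.473819

0.4738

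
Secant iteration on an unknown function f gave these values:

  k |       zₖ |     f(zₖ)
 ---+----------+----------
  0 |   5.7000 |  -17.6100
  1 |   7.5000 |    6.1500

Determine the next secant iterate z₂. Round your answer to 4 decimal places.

z₂ = 7.5000 − 6.1500·(7.5000 − 5.7000) / (6.1500 − (-17.6100))
   = 7.5000 − (11.070000)/(23.760000) = 7.034091

7.0341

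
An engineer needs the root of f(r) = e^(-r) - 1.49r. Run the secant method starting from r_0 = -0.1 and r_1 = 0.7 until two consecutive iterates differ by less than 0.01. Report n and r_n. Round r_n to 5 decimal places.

n = 4, r_n = 0.43459

f(-0.1) = 1.2541709, f(0.7) = -0.5464147
r_2 = 0.7000000 − (-0.5464147)·(0.8000000)/(-1.8005856) = 0.4572280;  |Δ| = 0.2427720
f(0.4572280) = -0.0482337
r_3 = 0.4572280 − (-0.0482337)·(-0.2427720)/(0.4981810) = 0.4337229;  |Δ| = 0.0235051
f(0.4337229) = 0.0018447
r_4 = 0.4337229 − 0.0018447·(-0.0235051)/(0.0500785) = 0.4345887;  |Δ| = 0.0008658
|r_4 − r_3| = 0.0008658 < 0.01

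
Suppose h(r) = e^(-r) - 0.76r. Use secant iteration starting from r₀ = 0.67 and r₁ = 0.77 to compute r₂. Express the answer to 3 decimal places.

h(0.67) = 0.00251, h(0.77) = -0.12219
r₂ = 0.77000 − (-0.12219)·(0.77000 − 0.67000) / (-0.12219 − 0.00251) = 0.77000 − (-0.01222)/(-0.12470) = 0.67201

0.672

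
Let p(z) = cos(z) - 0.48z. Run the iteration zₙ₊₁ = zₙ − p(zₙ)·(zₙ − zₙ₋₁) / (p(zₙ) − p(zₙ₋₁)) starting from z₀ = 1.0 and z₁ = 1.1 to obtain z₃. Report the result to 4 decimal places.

1.0452

p(1.0) = 0.060302, p(1.1) = -0.074404
z₂ = 1.100000 − (-0.074404)·(1.100000 − 1.000000) / (-0.074404 − 0.060302) = 1.100000 − (-0.007440)/(-0.134706) = 1.044766
p(1.044766) = 0.000617
z₃ = 1.044766 − 0.000617·(1.044766 − 1.100000) / (0.000617 − (-0.074404)) = 1.044766 − (-0.000034)/(0.075021) = 1.045220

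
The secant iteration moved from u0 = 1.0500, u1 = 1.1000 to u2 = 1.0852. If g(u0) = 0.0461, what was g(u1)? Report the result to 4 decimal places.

The secant line through (1.0500, 0.0461) and (1.1000, g(u1)) crosses zero at u2 = 1.0852.
So (1.0500, 0.0461), (1.1000, g(u1)), (1.0852, 0) are collinear:
g(u1) = 0.0461 · (1.1000 − 1.0852) / (1.0500 − 1.0852) = 0.0461 · (0.014800)/(-0.035200) = -0.019383

-0.0194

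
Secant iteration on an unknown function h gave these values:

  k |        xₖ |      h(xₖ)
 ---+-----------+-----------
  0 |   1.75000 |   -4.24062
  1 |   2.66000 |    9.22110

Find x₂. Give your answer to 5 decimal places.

x₂ = 2.66000 − 9.22110·(2.66000 − 1.75000) / (9.22110 − (-4.24062))
   = 2.66000 − (8.3912010)/(13.4617200) = 2.0366620

2.03666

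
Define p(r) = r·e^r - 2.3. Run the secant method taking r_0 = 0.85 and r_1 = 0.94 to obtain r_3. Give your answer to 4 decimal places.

0.9182

p(0.85) = -0.311300, p(0.94) = 0.106383
r_2 = 0.940000 − 0.106383·(0.940000 − 0.850000) / (0.106383 − (-0.311300)) = 0.940000 − (0.009574)/(0.417683) = 0.917077
p(0.917077) = -0.005503
r_3 = 0.917077 − (-0.005503)·(0.917077 − 0.940000) / (-0.005503 − 0.106383) = 0.917077 − (0.000126)/(-0.111885) = 0.918205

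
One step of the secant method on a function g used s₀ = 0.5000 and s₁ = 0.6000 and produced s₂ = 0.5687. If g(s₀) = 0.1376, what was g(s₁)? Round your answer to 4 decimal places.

The secant line through (0.5000, 0.1376) and (0.6000, g(s₁)) crosses zero at s₂ = 0.5687.
So (0.5000, 0.1376), (0.6000, g(s₁)), (0.5687, 0) are collinear:
g(s₁) = 0.1376 · (0.6000 − 0.5687) / (0.5000 − 0.5687) = 0.1376 · (0.031300)/(-0.068700) = -0.062691

-0.0627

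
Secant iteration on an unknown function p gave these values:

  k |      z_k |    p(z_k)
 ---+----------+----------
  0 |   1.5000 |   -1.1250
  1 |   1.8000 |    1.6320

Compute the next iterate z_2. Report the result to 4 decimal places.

z_2 = 1.8000 − 1.6320·(1.8000 − 1.5000) / (1.6320 − (-1.1250))
   = 1.8000 − (0.489600)/(2.757000) = 1.622416

1.6224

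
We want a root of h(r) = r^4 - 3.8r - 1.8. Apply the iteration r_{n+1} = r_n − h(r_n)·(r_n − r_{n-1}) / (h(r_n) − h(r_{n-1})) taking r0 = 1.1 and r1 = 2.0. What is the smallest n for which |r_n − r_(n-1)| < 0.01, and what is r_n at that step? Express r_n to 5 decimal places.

h(1.1) = -4.5159000, h(2.0) = 6.6000000
r2 = 2.0000000 − 6.6000000·(0.9000000)/(11.1159000) = 1.4656303;  |Δ| = 0.5343697
h(1.4656303) = -2.7551809
r3 = 1.4656303 − (-2.7551809)·(-0.5343697)/(-9.3551809) = 1.6230068;  |Δ| = 0.1573765
h(1.6230068) = -1.0286744
r4 = 1.6230068 − (-1.0286744)·(0.1573765)/(1.7265065) = 1.7167736;  |Δ| = 0.0937669
h(1.7167736) = 0.3629067
r5 = 1.7167736 − 0.3629067·(0.0937669)/(1.3915811) = 1.6923204;  |Δ| = 0.0244532
h(1.6923204) = -0.0286169
r6 = 1.6923204 − (-0.0286169)·(-0.0244532)/(-0.3915236) = 1.6941077;  |Δ| = 0.0017873
|r6 − r5| = 0.0017873 < 0.01

n = 6, r_n = 1.69411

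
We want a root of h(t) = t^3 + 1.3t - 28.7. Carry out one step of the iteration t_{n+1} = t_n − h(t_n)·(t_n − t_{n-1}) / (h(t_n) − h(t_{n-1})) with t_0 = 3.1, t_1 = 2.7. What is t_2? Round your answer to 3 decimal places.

2.907

h(3.1) = 5.12100, h(2.7) = -5.50700
t_2 = 2.70000 − (-5.50700)·(2.70000 − 3.10000) / (-5.50700 − 5.12100) = 2.70000 − (2.20280)/(-10.62800) = 2.90726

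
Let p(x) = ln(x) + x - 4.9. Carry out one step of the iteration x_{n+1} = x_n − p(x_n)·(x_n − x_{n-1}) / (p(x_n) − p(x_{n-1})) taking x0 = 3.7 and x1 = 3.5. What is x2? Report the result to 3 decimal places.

p(3.7) = 0.10833, p(3.5) = -0.14724
x2 = 3.50000 − (-0.14724)·(3.50000 − 3.70000) / (-0.14724 − 0.10833) = 3.50000 − (0.02945)/(-0.25557) = 3.61522

3.615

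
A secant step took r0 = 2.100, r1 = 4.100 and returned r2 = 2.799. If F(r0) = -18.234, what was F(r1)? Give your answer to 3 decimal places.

33.938

The secant line through (2.100, -18.234) and (4.100, F(r1)) crosses zero at r2 = 2.799.
So (2.100, -18.234), (4.100, F(r1)), (2.799, 0) are collinear:
F(r1) = -18.234 · (4.100 − 2.799) / (2.100 − 2.799) = -18.234 · (1.30100)/(-0.69900) = 33.93767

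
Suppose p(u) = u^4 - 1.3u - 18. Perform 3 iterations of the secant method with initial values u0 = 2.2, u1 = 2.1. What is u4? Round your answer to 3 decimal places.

2.135

p(2.2) = 2.56560, p(2.1) = -1.28190
u2 = 2.10000 − (-1.28190)·(2.10000 − 2.20000) / (-1.28190 − 2.56560) = 2.10000 − (0.12819)/(-3.84750) = 2.13332
p(2.13332) = -0.06131
u3 = 2.13332 − (-0.06131)·(2.13332 − 2.10000) / (-0.06131 − (-1.28190)) = 2.13332 − (-0.00204)/(1.22059) = 2.13499
p(2.13499) = 0.00158
u4 = 2.13499 − 0.00158·(2.13499 − 2.13332) / (0.00158 − (-0.06131)) = 2.13499 − (0.00000)/(0.06289) = 2.13495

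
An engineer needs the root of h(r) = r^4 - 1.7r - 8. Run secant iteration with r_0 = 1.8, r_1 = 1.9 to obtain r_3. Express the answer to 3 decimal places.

h(1.8) = -0.56240, h(1.9) = 1.80210
r_2 = 1.90000 − 1.80210·(1.90000 − 1.80000) / (1.80210 − (-0.56240)) = 1.90000 − (0.18021)/(2.36450) = 1.82379
h(1.82379) = -0.03688
r_3 = 1.82379 − (-0.03688)·(1.82379 − 1.90000) / (-0.03688 − 1.80210) = 1.82379 − (0.00281)/(-1.83898) = 1.82531

1.825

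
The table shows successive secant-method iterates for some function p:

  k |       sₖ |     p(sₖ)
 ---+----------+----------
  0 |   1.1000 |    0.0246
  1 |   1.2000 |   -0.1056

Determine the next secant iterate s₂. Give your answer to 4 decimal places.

s₂ = 1.2000 − (-0.1056)·(1.2000 − 1.1000) / (-0.1056 − 0.0246)
   = 1.2000 − (-0.010560)/(-0.130200) = 1.118894

1.1189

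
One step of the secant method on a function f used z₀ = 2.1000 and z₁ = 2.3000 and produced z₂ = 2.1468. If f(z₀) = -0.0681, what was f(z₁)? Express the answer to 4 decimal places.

The secant line through (2.1000, -0.0681) and (2.3000, f(z₁)) crosses zero at z₂ = 2.1468.
So (2.1000, -0.0681), (2.3000, f(z₁)), (2.1468, 0) are collinear:
f(z₁) = -0.0681 · (2.3000 − 2.1468) / (2.1000 − 2.1468) = -0.0681 · (0.153200)/(-0.046800) = 0.222926

0.2229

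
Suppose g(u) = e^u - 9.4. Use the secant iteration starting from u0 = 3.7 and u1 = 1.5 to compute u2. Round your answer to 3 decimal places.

1.801

g(3.7) = 31.04730, g(1.5) = -4.91831
u2 = 1.50000 − (-4.91831)·(1.50000 − 3.70000) / (-4.91831 − 31.04730) = 1.50000 − (10.82028)/(-35.96562) = 1.80085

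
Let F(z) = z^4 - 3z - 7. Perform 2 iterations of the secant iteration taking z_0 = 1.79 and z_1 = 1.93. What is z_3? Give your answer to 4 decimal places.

1.8861

F(1.79) = -2.103743, F(1.93) = 1.084880
z_2 = 1.930000 − 1.084880·(1.930000 − 1.790000) / (1.084880 − (-2.103743)) = 1.930000 − (0.151883)/(3.188623) = 1.882367
F(1.882367) = -0.092083
z_3 = 1.882367 − (-0.092083)·(1.882367 − 1.930000) / (-0.092083 − 1.084880) = 1.882367 − (0.004386)/(-1.176963) = 1.886094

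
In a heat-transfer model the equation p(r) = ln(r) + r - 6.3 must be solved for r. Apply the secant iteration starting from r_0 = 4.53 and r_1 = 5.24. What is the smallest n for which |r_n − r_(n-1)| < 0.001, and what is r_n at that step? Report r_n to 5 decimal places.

p(4.53) = -0.2592781, p(5.24) = 0.5963215
r_2 = 5.2400000 − 0.5963215·(0.7100000)/(0.8555996) = 4.7451561;  |Δ| = 0.4948439
p(4.7451561) = 0.0022804
r_3 = 4.7451561 − 0.0022804·(-0.4948439)/(-0.5940411) = 4.7432565;  |Δ| = 0.0018996
p(4.7432565) = -0.0000196
r_4 = 4.7432565 − (-0.0000196)·(-0.0018996)/(-0.0023000) = 4.7432727;  |Δ| = 0.0000162
|r_4 − r_3| = 0.0000162 < 0.001

n = 4, r_n = 4.74327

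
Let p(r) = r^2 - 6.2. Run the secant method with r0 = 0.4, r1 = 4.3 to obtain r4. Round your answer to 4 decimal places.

2.5398

p(0.4) = -6.040000, p(4.3) = 12.290000
r2 = 4.300000 − 12.290000·(4.300000 − 0.400000) / (12.290000 − (-6.040000)) = 4.300000 − (47.931000)/(18.330000) = 1.685106
p(1.685106) = -3.360416
r3 = 1.685106 − (-3.360416)·(1.685106 − 4.300000) / (-3.360416 − 12.290000) = 1.685106 − (8.787132)/(-15.650416) = 2.246569
p(2.246569) = -1.152925
r4 = 2.246569 − (-1.152925)·(2.246569 − 1.685106) / (-1.152925 − (-3.360416)) = 2.246569 − (-0.647325)/(2.207491) = 2.539810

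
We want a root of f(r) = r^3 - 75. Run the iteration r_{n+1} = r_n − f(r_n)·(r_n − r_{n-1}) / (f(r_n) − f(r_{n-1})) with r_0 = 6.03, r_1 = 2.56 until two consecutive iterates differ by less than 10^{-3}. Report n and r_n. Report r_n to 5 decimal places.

n = 7, r_n = 4.21716

f(6.03) = 144.2562270, f(2.56) = -58.2227840
r_2 = 2.5600000 − (-58.2227840)·(-3.4700000)/(-202.4790110) = 3.5577975;  |Δ| = 0.9977975
f(3.5577975) = -29.9656712
r_3 = 3.5577975 − (-29.9656712)·(0.9977975)/(28.2571128) = 4.6159266;  |Δ| = 1.0581291
f(4.6159266) = 23.3505279
r_4 = 4.6159266 − 23.3505279·(1.0581291)/(53.3161992) = 4.1525051;  |Δ| = 0.4634215
f(4.1525051) = -3.3971123
r_5 = 4.1525051 − (-3.3971123)·(-0.4634215)/(-26.7476403) = 4.2113625;  |Δ| = 0.0588573
f(4.2113625) = -0.3090693
r_6 = 4.2113625 − (-0.3090693)·(0.0588573)/(3.0880431) = 4.2172533;  |Δ| = 0.0058908
f(4.2172533) = 0.0047987
r_7 = 4.2172533 − 0.0047987·(0.0058908)/(0.3138679) = 4.2171632;  |Δ| = 0.0000901
|r_7 − r_6| = 0.0000901 < 10^{-3}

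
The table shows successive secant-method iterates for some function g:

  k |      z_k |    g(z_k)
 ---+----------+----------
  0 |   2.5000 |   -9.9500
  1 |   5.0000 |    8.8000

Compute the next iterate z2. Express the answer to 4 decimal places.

z2 = 5.0000 − 8.8000·(5.0000 − 2.5000) / (8.8000 − (-9.9500))
   = 5.0000 − (22.000000)/(18.750000) = 3.826667

3.8267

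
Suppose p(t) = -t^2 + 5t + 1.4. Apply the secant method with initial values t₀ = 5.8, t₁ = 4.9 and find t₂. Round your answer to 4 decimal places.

p(5.8) = -3.240000, p(4.9) = 1.890000
t₂ = 4.900000 − 1.890000·(4.900000 − 5.800000) / (1.890000 − (-3.240000)) = 4.900000 − (-1.701000)/(5.130000) = 5.231579

5.2316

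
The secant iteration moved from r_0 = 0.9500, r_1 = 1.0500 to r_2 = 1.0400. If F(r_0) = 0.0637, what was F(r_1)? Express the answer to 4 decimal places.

The secant line through (0.9500, 0.0637) and (1.0500, F(r_1)) crosses zero at r_2 = 1.0400.
So (0.9500, 0.0637), (1.0500, F(r_1)), (1.0400, 0) are collinear:
F(r_1) = 0.0637 · (1.0500 − 1.0400) / (0.9500 − 1.0400) = 0.0637 · (0.010000)/(-0.090000) = -0.007078

-0.0071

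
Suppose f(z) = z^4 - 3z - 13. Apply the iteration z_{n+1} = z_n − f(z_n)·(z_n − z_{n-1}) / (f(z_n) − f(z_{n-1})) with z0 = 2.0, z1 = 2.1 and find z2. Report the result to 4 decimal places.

f(2.0) = -3.000000, f(2.1) = 0.148100
z2 = 2.100000 − 0.148100·(2.100000 − 2.000000) / (0.148100 − (-3.000000)) = 2.100000 − (0.014810)/(3.148100) = 2.095296

2.0953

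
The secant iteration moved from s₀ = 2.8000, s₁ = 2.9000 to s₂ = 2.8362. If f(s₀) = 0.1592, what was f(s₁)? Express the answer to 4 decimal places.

The secant line through (2.8000, 0.1592) and (2.9000, f(s₁)) crosses zero at s₂ = 2.8362.
So (2.8000, 0.1592), (2.9000, f(s₁)), (2.8362, 0) are collinear:
f(s₁) = 0.1592 · (2.9000 − 2.8362) / (2.8000 − 2.8362) = 0.1592 · (0.063800)/(-0.036200) = -0.280579

-0.2806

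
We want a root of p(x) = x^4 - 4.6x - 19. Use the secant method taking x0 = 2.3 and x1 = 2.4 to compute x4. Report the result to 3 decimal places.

2.335

p(2.3) = -1.59590, p(2.4) = 3.13760
x2 = 2.40000 − 3.13760·(2.40000 − 2.30000) / (3.13760 − (-1.59590)) = 2.40000 − (0.31376)/(4.73350) = 2.33372
p(2.33372) = -0.07371
x3 = 2.33372 − (-0.07371)·(2.33372 − 2.40000) / (-0.07371 − 3.13760) = 2.33372 − (0.00489)/(-3.21131) = 2.33524
p(2.33524) = -0.00328
x4 = 2.33524 − (-0.00328)·(2.33524 − 2.33372) / (-0.00328 − (-0.07371)) = 2.33524 − (0.00000)/(0.07043) = 2.33531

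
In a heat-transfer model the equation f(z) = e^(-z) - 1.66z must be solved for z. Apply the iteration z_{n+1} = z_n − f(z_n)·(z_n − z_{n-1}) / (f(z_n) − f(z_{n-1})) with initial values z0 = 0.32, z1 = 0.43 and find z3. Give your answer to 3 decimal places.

f(0.32) = 0.19495, f(0.43) = -0.06329
z2 = 0.43000 − (-0.06329)·(0.43000 − 0.32000) / (-0.06329 − 0.19495) = 0.43000 − (-0.00696)/(-0.25824) = 0.40304
f(0.40304) = -0.00076
z3 = 0.40304 − (-0.00076)·(0.40304 − 0.43000) / (-0.00076 − (-0.06329)) = 0.40304 − (0.00002)/(0.06253) = 0.40271

0.403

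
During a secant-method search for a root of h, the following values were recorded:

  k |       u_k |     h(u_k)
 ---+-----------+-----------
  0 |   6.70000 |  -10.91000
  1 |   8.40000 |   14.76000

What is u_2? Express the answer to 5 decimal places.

u_2 = 8.40000 − 14.76000·(8.40000 − 6.70000) / (14.76000 − (-10.91000))
   = 8.40000 − (25.0920000)/(25.6700000) = 7.4225166

7.42252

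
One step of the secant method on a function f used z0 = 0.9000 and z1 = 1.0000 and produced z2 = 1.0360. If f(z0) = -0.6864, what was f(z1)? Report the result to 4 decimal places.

-0.1817

The secant line through (0.9000, -0.6864) and (1.0000, f(z1)) crosses zero at z2 = 1.0360.
So (0.9000, -0.6864), (1.0000, f(z1)), (1.0360, 0) are collinear:
f(z1) = -0.6864 · (1.0000 − 1.0360) / (0.9000 − 1.0360) = -0.6864 · (-0.036000)/(-0.136000) = -0.181694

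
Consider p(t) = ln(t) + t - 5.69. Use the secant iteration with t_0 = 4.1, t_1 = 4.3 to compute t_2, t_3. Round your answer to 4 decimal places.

4.2446, 4.2444

p(4.1) = -0.179013, p(4.3) = 0.068615
t_2 = 4.300000 − 0.068615·(4.300000 − 4.100000) / (0.068615 − (-0.179013)) = 4.300000 − (0.013723)/(0.247628) = 4.244582
p(4.244582) = 0.000226
t_3 = 4.244582 − 0.000226·(4.244582 − 4.300000) / (0.000226 − 0.068615) = 4.244582 − (-0.000013)/(-0.068389) = 4.244399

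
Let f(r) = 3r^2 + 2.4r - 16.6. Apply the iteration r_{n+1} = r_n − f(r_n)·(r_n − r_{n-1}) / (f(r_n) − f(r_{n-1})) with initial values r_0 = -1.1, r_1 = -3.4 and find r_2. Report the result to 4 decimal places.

-2.5063

f(-1.1) = -15.610000, f(-3.4) = 9.920000
r_2 = -3.400000 − 9.920000·(-3.400000 − (-1.100000)) / (9.920000 − (-15.610000)) = -3.400000 − (-22.816000)/(25.530000) = -2.506306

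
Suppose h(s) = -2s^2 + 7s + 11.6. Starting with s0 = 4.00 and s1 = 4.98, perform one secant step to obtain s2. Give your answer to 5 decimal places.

4.69343

h(4.00) = 7.6000000, h(4.98) = -3.1408000
s2 = 4.9800000 − (-3.1408000)·(4.9800000 − 4.0000000) / (-3.1408000 − 7.6000000) = 4.9800000 − (-3.0779840)/(-10.7408000) = 4.6934307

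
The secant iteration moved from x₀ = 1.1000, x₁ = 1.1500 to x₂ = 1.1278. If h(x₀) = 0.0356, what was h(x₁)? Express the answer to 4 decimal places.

The secant line through (1.1000, 0.0356) and (1.1500, h(x₁)) crosses zero at x₂ = 1.1278.
So (1.1000, 0.0356), (1.1500, h(x₁)), (1.1278, 0) are collinear:
h(x₁) = 0.0356 · (1.1500 − 1.1278) / (1.1000 − 1.1278) = 0.0356 · (0.022200)/(-0.027800) = -0.028429

-0.0284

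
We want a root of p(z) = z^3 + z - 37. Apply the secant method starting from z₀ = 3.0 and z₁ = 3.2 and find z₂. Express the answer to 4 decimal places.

p(3.0) = -7.000000, p(3.2) = -1.032000
z₂ = 3.200000 − (-1.032000)·(3.200000 − 3.000000) / (-1.032000 − (-7.000000)) = 3.200000 − (-0.206400)/(5.968000) = 3.234584

3.2346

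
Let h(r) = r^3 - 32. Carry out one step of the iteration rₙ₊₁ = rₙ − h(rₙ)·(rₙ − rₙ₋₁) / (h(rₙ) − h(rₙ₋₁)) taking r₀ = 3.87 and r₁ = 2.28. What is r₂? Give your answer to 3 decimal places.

h(3.87) = 25.96060, h(2.28) = -20.14765
r₂ = 2.28000 − (-20.14765)·(2.28000 − 3.87000) / (-20.14765 − 25.96060) = 2.28000 − (32.03476)/(-46.10825) = 2.97477

2.975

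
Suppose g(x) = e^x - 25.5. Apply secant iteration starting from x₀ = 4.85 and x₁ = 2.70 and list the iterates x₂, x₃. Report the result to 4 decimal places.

g(4.85) = 102.240390, g(2.70) = -10.620268
x₂ = 2.700000 − (-10.620268)·(2.700000 − 4.850000) / (-10.620268 − 102.240390) = 2.700000 − (22.833577)/(-112.860658) = 2.902317
g(2.902317) = -7.283705
x₃ = 2.902317 − (-7.283705)·(2.902317 − 2.700000) / (-7.283705 − (-10.620268)) = 2.902317 − (-1.473614)/(3.336563) = 3.343973

2.9023, 3.3440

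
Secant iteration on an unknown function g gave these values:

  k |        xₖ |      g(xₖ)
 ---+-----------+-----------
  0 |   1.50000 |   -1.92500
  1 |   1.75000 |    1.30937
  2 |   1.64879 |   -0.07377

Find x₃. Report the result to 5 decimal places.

x₃ = 1.64879 − (-0.07377)·(1.64879 − 1.75000) / (-0.07377 − 1.30937)
   = 1.64879 − (0.0074663)/(-1.3831400) = 1.6541881

1.65419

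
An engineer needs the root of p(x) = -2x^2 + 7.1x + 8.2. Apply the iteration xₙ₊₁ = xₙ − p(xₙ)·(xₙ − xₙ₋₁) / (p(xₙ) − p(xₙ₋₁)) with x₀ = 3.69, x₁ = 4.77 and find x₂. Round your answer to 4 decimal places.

p(3.69) = 7.166800, p(4.77) = -3.438800
x₂ = 4.770000 − (-3.438800)·(4.770000 − 3.690000) / (-3.438800 − 7.166800) = 4.770000 − (-3.713904)/(-10.605600) = 4.419817

4.4198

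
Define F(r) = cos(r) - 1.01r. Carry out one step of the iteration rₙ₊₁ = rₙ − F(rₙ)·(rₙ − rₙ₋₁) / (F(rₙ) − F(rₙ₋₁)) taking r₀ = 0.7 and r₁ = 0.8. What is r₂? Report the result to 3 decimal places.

F(0.7) = 0.05784, F(0.8) = -0.11129
r₂ = 0.80000 − (-0.11129)·(0.80000 − 0.70000) / (-0.11129 − 0.05784) = 0.80000 − (-0.01113)/(-0.16914) = 0.73420

0.734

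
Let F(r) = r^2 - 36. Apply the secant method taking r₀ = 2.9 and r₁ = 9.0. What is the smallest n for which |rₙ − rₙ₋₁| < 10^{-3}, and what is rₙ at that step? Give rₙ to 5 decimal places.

F(2.9) = -27.5900000, F(9.0) = 45.0000000
r₂ = 9.0000000 − 45.0000000·(6.1000000)/(72.5900000) = 5.2184874;  |Δ| = 3.7815126
F(5.2184874) = -8.7673893
r₃ = 5.2184874 − (-8.7673893)·(-3.7815126)/(-53.7673893) = 5.8351064;  |Δ| = 0.6166190
F(5.8351064) = -1.9515335
r₄ = 5.8351064 − (-1.9515335)·(0.6166190)/(6.8158558) = 6.0116583;  |Δ| = 0.1765519
F(6.0116583) = 0.1400359
r₅ = 6.0116583 − 0.1400359·(0.1765519)/(2.0915694) = 5.9998377;  |Δ| = 0.0118206
F(5.9998377) = -0.0019472
r₆ = 5.9998377 − (-0.0019472)·(-0.0118206)/(-0.1419831) = 5.9999998;  |Δ| = 0.0001621
|r₆ − r₅| = 0.0001621 < 10^{-3}

n = 6, rₙ = 6.00000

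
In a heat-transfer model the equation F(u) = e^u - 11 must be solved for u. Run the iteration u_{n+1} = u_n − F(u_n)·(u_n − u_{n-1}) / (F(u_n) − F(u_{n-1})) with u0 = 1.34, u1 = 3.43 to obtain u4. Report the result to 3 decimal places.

2.463

F(1.34) = -7.18096, F(3.43) = 19.87664
u2 = 3.43000 − 19.87664·(3.43000 − 1.34000) / (19.87664 − (-7.18096)) = 3.43000 − (41.54218)/(27.05760) = 1.89468
F(1.89468) = -4.34961
u3 = 1.89468 − (-4.34961)·(1.89468 − 3.43000) / (-4.34961 − 19.87664) = 1.89468 − (6.67806)/(-24.22625) = 2.17033
F(2.17033) = -2.23883
u4 = 2.17033 − (-2.23883)·(2.17033 − 1.89468) / (-2.23883 − (-4.34961)) = 2.17033 − (-0.61714)/(2.11078) = 2.46271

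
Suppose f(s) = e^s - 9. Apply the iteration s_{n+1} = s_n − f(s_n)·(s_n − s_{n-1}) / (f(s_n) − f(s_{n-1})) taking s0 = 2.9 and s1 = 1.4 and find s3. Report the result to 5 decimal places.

f(2.9) = 9.1741454, f(1.4) = -4.9448000
s2 = 1.4000000 − (-4.9448000)·(1.4000000 − 2.9000000) / (-4.9448000 − 9.1741454) = 1.4000000 − (7.4172000)/(-14.1189454) = 1.9253367
f(1.9253367) = -2.1425429
s3 = 1.9253367 − (-2.1425429)·(1.9253367 − 1.4000000) / (-2.1425429 − (-4.9448000)) = 1.9253367 − (-1.1255564)/(2.8022572) = 2.3269973

2.32700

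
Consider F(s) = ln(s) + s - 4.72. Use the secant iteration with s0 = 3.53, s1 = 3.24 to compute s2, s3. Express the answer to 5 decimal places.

F(3.53) = 0.0712979, F(3.24) = -0.3044267
s2 = 3.2400000 − (-0.3044267)·(3.2400000 − 3.5300000) / (-0.3044267 − 0.0712979) = 3.2400000 − (0.0882837)/(-0.3757245) = 3.4749693
F(3.4749693) = 0.0005550
s3 = 3.4749693 − 0.0005550·(3.4749693 − 3.2400000) / (0.0005550 − (-0.3044267)) = 3.4749693 − (0.0001304)/(0.3049816) = 3.4745417

3.47497, 3.47454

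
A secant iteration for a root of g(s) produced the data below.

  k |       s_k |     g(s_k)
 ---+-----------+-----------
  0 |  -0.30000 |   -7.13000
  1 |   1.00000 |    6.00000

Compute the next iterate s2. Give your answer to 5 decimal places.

s2 = 1.00000 − 6.00000·(1.00000 − (-0.30000)) / (6.00000 − (-7.13000))
   = 1.00000 − (7.8000000)/(13.1300000) = 0.4059406

0.40594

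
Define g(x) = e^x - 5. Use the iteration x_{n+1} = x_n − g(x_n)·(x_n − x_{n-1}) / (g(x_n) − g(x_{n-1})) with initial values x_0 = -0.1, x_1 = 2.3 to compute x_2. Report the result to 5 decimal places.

g(-0.1) = -4.0951626, g(2.3) = 4.9741825
x_2 = 2.3000000 − 4.9741825·(2.3000000 − (-0.1000000)) / (4.9741825 − (-4.0951626)) = 2.3000000 − (11.9380379)/(9.0693450) = 0.9836935

0.98369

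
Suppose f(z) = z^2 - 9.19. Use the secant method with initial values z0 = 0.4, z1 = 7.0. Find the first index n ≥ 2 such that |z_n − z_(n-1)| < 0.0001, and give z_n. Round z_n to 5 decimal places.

f(0.4) = -9.0300000, f(7.0) = 39.8100000
z2 = 7.0000000 − 39.8100000·(6.6000000)/(48.8400000) = 1.6202703;  |Δ| = 5.3797297
f(1.6202703) = -6.5647243
z3 = 1.6202703 − (-6.5647243)·(-5.3797297)/(-46.3747243) = 2.3818153;  |Δ| = 0.7615451
f(2.3818153) = -3.5169557
z4 = 2.3818153 − (-3.5169557)·(0.7615451)/(3.0477685) = 3.2605961;  |Δ| = 0.8787807
f(3.2605961) = 1.4414867
z5 = 3.2605961 − 1.4414867·(0.8787807)/(4.9584424) = 3.0051225;  |Δ| = 0.2554735
f(3.0051225) = -0.1592385
z6 = 3.0051225 − (-0.1592385)·(-0.2554735)/(-1.6007252) = 3.0305368;  |Δ| = 0.0254142
f(3.0305368) = -0.0058468
z7 = 3.0305368 − (-0.0058468)·(0.0254142)/(0.1533917) = 3.0315055;  |Δ| = 0.0009687
f(3.0315055) = 0.0000256
z8 = 3.0315055 − 0.0000256·(0.0009687)/(0.0058723) = 3.0315013;  |Δ| = 0.0000042
|z8 − z7| = 0.0000042 < 0.0001

n = 8, z_n = 3.03150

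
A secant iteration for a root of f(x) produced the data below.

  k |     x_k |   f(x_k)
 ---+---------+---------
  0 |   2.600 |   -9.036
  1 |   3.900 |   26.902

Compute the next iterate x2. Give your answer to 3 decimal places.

x2 = 3.900 − 26.902·(3.900 − 2.600) / (26.902 − (-9.036))
   = 3.900 − (34.97260)/(35.93800) = 2.92686

2.927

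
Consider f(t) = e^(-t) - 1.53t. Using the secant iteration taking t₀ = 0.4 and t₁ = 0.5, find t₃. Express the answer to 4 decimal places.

f(0.4) = 0.058320, f(0.5) = -0.158469
t₂ = 0.500000 − (-0.158469)·(0.500000 − 0.400000) / (-0.158469 − 0.058320) = 0.500000 − (-0.015847)/(-0.216789) = 0.426902
f(0.426902) = -0.000632
t₃ = 0.426902 − (-0.000632)·(0.426902 − 0.500000) / (-0.000632 − (-0.158469)) = 0.426902 − (0.000046)/(0.157837) = 0.426609

0.4266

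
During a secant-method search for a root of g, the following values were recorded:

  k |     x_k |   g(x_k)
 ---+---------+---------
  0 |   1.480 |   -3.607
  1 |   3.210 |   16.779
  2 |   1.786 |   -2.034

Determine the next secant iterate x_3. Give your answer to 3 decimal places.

1.940

x_3 = 1.786 − (-2.034)·(1.786 − 3.210) / (-2.034 − 16.779)
   = 1.786 − (2.89642)/(-18.81300) = 1.93996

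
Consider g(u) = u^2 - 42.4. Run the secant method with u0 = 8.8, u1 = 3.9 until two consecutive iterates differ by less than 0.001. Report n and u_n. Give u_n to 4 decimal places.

g(8.8) = 35.040000, g(3.9) = -27.190000
u2 = 3.900000 − (-27.190000)·(-4.900000)/(-62.230000) = 6.040945;  |Δ| = 2.140945
g(6.040945) = -5.906985
u3 = 6.040945 − (-5.906985)·(2.140945)/(21.283015) = 6.635152;  |Δ| = 0.594208
g(6.635152) = 1.625248
u4 = 6.635152 − 1.625248·(0.594208)/(7.532233) = 6.506939;  |Δ| = 0.128214
g(6.506939) = -0.059747
u5 = 6.506939 − (-0.059747)·(-0.128214)/(-1.684995) = 6.511485;  |Δ| = 0.004546
g(6.511485) = -0.000562
u6 = 6.511485 − (-0.000562)·(0.004546)/(0.059185) = 6.511528;  |Δ| = 0.000043
|u6 − u5| = 0.000043 < 0.001

n = 6, u_n = 6.5115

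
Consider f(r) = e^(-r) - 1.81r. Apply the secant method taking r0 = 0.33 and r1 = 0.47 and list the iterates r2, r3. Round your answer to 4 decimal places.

0.3790, 0.3784

f(0.33) = 0.121624, f(0.47) = -0.225698
r2 = 0.470000 − (-0.225698)·(0.470000 − 0.330000) / (-0.225698 − 0.121624) = 0.470000 − (-0.031598)/(-0.347321) = 0.379025
f(0.379025) = -0.001506
r3 = 0.379025 − (-0.001506)·(0.379025 − 0.470000) / (-0.001506 − (-0.225698)) = 0.379025 − (0.000137)/(0.224192) = 0.378414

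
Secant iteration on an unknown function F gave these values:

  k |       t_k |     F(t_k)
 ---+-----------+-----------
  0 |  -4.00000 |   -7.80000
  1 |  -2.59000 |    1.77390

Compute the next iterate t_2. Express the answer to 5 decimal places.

-2.85125

t_2 = -2.59000 − 1.77390·(-2.59000 − (-4.00000)) / (1.77390 − (-7.80000))
   = -2.59000 − (2.5011990)/(9.5739000) = -2.8512518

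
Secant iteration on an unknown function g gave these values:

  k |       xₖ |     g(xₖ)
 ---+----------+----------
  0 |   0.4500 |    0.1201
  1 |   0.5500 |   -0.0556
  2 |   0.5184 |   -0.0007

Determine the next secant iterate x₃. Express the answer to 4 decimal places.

x₃ = 0.5184 − (-0.0007)·(0.5184 − 0.5500) / (-0.0007 − (-0.0556))
   = 0.5184 − (0.000022)/(0.054900) = 0.517997

0.5180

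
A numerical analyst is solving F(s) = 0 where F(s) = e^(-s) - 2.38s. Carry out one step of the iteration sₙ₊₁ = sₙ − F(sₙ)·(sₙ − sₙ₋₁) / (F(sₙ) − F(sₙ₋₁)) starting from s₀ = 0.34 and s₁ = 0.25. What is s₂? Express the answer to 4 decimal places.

F(0.34) = -0.097430, F(0.25) = 0.183801
s₂ = 0.250000 − 0.183801·(0.250000 − 0.340000) / (0.183801 − (-0.097430)) = 0.250000 − (-0.016542)/(0.281230) = 0.308820

0.3088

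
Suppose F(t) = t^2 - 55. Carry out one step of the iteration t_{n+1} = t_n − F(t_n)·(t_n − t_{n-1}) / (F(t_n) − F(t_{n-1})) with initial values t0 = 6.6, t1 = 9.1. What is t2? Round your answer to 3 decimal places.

7.329

F(6.6) = -11.44000, F(9.1) = 27.81000
t2 = 9.10000 − 27.81000·(9.10000 − 6.60000) / (27.81000 − (-11.44000)) = 9.10000 − (69.52500)/(39.25000) = 7.32866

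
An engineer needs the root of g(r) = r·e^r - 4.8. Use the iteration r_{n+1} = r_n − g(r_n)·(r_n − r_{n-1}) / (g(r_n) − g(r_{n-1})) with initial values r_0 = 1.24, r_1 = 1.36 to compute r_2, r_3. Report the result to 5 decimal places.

g(1.24) = -0.5150393, g(1.36) = 0.4988229
r_2 = 1.3600000 − 0.4988229·(1.3600000 − 1.2400000) / (0.4988229 − (-0.5150393)) = 1.3600000 − (0.0598587)/(1.0138622) = 1.3009597
g(1.3009597) = -0.0218096
r_3 = 1.3009597 − (-0.0218096)·(1.3009597 − 1.3600000) / (-0.0218096 − 0.4988229) = 1.3009597 − (0.0012876)/(-0.5206325) = 1.3034329

1.30096, 1.30343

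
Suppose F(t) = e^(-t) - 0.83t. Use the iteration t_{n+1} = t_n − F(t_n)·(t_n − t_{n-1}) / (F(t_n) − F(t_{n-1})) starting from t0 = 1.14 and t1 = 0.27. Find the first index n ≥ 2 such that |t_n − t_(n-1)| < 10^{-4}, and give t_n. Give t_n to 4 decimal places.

n = 5, t_n = 0.6371

F(1.14) = -0.626381, F(0.27) = 0.539279
t2 = 0.270000 − 0.539279·(-0.870000)/(1.165660) = 0.672496;  |Δ| = 0.402496
F(0.672496) = -0.047738
t3 = 0.672496 − (-0.047738)·(0.402496)/(-0.587018) = 0.639763;  |Δ| = 0.032732
F(0.639763) = -0.003586
t4 = 0.639763 − (-0.003586)·(-0.032732)/(0.044152) = 0.637105;  |Δ| = 0.002659
F(0.637105) = 0.000025
t5 = 0.637105 − 0.000025·(-0.002659)/(0.003611) = 0.637123;  |Δ| = 0.000018
|t5 − t4| = 0.000018 < 10^{-4}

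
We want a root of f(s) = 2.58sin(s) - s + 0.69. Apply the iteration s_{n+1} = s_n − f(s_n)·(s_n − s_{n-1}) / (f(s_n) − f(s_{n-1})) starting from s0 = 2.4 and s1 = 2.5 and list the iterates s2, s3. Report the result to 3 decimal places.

2.411, 2.411

f(2.4) = 0.03270, f(2.5) = -0.26594
s2 = 2.50000 − (-0.26594)·(2.50000 − 2.40000) / (-0.26594 − 0.03270) = 2.50000 − (-0.02659)/(-0.29864) = 2.41095
f(2.41095) = 0.00081
s3 = 2.41095 − 0.00081·(2.41095 − 2.50000) / (0.00081 − (-0.26594)) = 2.41095 − (-0.00007)/(0.26676) = 2.41122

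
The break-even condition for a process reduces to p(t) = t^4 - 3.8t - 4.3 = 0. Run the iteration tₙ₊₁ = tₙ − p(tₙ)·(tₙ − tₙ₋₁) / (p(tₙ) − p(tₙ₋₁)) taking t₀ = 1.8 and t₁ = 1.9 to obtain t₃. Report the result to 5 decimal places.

p(1.8) = -0.6424000, p(1.9) = 1.5121000
t₂ = 1.9000000 − 1.5121000·(1.9000000 − 1.8000000) / (1.5121000 − (-0.6424000)) = 1.9000000 − (0.1512100)/(2.1545000) = 1.8298167
p(1.8298167) = -0.0426658
t₃ = 1.8298167 − (-0.0426658)·(1.8298167 − 1.9000000) / (-0.0426658 − 1.5121000) = 1.8298167 − (0.0029944)/(-1.5547658) = 1.8317426

1.83174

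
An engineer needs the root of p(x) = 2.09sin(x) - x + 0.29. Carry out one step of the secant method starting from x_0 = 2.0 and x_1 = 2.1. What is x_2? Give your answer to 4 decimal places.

p(2.0) = 0.190432, p(2.1) = -0.005892
x_2 = 2.100000 − (-0.005892)·(2.100000 − 2.000000) / (-0.005892 − 0.190432) = 2.100000 − (-0.000589)/(-0.196324) = 2.096999

2.0970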